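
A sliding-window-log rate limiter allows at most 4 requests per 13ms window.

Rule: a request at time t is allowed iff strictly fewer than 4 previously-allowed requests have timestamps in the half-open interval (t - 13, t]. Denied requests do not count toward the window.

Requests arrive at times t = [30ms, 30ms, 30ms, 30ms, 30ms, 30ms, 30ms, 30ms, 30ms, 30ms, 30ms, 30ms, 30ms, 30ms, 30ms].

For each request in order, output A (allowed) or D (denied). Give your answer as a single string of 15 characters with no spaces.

Answer: AAAADDDDDDDDDDD

Derivation:
Tracking allowed requests in the window:
  req#1 t=30ms: ALLOW
  req#2 t=30ms: ALLOW
  req#3 t=30ms: ALLOW
  req#4 t=30ms: ALLOW
  req#5 t=30ms: DENY
  req#6 t=30ms: DENY
  req#7 t=30ms: DENY
  req#8 t=30ms: DENY
  req#9 t=30ms: DENY
  req#10 t=30ms: DENY
  req#11 t=30ms: DENY
  req#12 t=30ms: DENY
  req#13 t=30ms: DENY
  req#14 t=30ms: DENY
  req#15 t=30ms: DENY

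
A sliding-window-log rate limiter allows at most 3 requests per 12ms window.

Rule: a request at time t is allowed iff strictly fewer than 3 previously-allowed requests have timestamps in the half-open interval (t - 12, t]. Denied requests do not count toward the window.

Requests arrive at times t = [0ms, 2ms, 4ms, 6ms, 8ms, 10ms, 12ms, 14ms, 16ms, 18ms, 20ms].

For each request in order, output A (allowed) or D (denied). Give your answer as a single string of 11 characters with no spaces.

Tracking allowed requests in the window:
  req#1 t=0ms: ALLOW
  req#2 t=2ms: ALLOW
  req#3 t=4ms: ALLOW
  req#4 t=6ms: DENY
  req#5 t=8ms: DENY
  req#6 t=10ms: DENY
  req#7 t=12ms: ALLOW
  req#8 t=14ms: ALLOW
  req#9 t=16ms: ALLOW
  req#10 t=18ms: DENY
  req#11 t=20ms: DENY

Answer: AAADDDAAADD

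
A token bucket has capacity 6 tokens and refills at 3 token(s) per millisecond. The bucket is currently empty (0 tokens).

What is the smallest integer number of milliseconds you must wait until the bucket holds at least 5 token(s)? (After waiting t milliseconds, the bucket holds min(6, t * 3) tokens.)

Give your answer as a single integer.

Need t * 3 >= 5, so t >= 5/3.
Smallest integer t = ceil(5/3) = 2.

Answer: 2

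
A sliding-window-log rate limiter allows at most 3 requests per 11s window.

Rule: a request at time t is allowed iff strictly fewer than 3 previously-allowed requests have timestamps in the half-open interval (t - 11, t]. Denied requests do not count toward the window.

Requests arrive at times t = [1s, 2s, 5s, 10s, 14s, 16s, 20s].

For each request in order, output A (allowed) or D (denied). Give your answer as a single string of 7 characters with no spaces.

Tracking allowed requests in the window:
  req#1 t=1s: ALLOW
  req#2 t=2s: ALLOW
  req#3 t=5s: ALLOW
  req#4 t=10s: DENY
  req#5 t=14s: ALLOW
  req#6 t=16s: ALLOW
  req#7 t=20s: ALLOW

Answer: AAADAAA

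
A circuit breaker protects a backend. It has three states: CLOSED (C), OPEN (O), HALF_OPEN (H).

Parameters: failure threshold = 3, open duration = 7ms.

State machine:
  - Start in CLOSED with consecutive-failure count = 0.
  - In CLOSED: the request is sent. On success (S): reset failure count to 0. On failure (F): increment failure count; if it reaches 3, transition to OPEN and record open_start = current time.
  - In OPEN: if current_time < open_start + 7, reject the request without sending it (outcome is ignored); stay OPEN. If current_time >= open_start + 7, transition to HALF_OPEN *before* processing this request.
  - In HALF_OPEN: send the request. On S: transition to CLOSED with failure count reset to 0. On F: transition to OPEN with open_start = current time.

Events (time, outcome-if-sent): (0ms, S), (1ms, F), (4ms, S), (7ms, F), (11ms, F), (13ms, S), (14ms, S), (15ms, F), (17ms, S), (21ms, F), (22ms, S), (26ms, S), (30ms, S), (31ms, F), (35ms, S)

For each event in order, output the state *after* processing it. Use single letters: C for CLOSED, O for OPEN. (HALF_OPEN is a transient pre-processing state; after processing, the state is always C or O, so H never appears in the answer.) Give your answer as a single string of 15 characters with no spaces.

Answer: CCCCCCCCCCCCCCC

Derivation:
State after each event:
  event#1 t=0ms outcome=S: state=CLOSED
  event#2 t=1ms outcome=F: state=CLOSED
  event#3 t=4ms outcome=S: state=CLOSED
  event#4 t=7ms outcome=F: state=CLOSED
  event#5 t=11ms outcome=F: state=CLOSED
  event#6 t=13ms outcome=S: state=CLOSED
  event#7 t=14ms outcome=S: state=CLOSED
  event#8 t=15ms outcome=F: state=CLOSED
  event#9 t=17ms outcome=S: state=CLOSED
  event#10 t=21ms outcome=F: state=CLOSED
  event#11 t=22ms outcome=S: state=CLOSED
  event#12 t=26ms outcome=S: state=CLOSED
  event#13 t=30ms outcome=S: state=CLOSED
  event#14 t=31ms outcome=F: state=CLOSED
  event#15 t=35ms outcome=S: state=CLOSED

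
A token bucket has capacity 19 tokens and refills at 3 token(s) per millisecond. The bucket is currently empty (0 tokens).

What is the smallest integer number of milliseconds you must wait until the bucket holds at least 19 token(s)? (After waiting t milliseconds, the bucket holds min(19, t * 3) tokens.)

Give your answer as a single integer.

Answer: 7

Derivation:
Need t * 3 >= 19, so t >= 19/3.
Smallest integer t = ceil(19/3) = 7.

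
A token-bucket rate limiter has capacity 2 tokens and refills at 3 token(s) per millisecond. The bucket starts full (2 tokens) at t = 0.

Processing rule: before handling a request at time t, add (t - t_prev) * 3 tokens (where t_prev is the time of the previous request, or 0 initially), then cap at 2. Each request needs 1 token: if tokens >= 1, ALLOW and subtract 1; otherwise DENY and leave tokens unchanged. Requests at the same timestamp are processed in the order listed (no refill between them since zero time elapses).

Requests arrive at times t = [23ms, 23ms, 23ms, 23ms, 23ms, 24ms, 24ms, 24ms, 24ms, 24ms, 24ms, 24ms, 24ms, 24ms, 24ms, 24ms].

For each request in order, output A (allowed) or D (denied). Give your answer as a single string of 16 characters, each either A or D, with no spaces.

Answer: AADDDAADDDDDDDDD

Derivation:
Simulating step by step:
  req#1 t=23ms: ALLOW
  req#2 t=23ms: ALLOW
  req#3 t=23ms: DENY
  req#4 t=23ms: DENY
  req#5 t=23ms: DENY
  req#6 t=24ms: ALLOW
  req#7 t=24ms: ALLOW
  req#8 t=24ms: DENY
  req#9 t=24ms: DENY
  req#10 t=24ms: DENY
  req#11 t=24ms: DENY
  req#12 t=24ms: DENY
  req#13 t=24ms: DENY
  req#14 t=24ms: DENY
  req#15 t=24ms: DENY
  req#16 t=24ms: DENY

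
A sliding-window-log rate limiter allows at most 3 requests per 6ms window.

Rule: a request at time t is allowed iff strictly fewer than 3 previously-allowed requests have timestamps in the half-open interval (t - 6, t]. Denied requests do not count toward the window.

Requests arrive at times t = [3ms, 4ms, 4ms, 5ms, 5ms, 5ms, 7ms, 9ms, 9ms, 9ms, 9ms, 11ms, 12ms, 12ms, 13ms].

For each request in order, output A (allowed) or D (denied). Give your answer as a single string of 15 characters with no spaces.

Tracking allowed requests in the window:
  req#1 t=3ms: ALLOW
  req#2 t=4ms: ALLOW
  req#3 t=4ms: ALLOW
  req#4 t=5ms: DENY
  req#5 t=5ms: DENY
  req#6 t=5ms: DENY
  req#7 t=7ms: DENY
  req#8 t=9ms: ALLOW
  req#9 t=9ms: DENY
  req#10 t=9ms: DENY
  req#11 t=9ms: DENY
  req#12 t=11ms: ALLOW
  req#13 t=12ms: ALLOW
  req#14 t=12ms: DENY
  req#15 t=13ms: DENY

Answer: AAADDDDADDDAADD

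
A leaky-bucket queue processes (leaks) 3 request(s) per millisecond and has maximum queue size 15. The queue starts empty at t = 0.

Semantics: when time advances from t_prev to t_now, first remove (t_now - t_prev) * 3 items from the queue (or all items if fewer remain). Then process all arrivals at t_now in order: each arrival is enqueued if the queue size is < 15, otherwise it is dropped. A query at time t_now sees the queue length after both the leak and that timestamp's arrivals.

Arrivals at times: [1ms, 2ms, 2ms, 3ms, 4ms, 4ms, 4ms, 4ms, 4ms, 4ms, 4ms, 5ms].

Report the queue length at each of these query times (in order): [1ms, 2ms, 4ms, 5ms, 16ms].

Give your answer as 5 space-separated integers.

Queue lengths at query times:
  query t=1ms: backlog = 1
  query t=2ms: backlog = 2
  query t=4ms: backlog = 7
  query t=5ms: backlog = 5
  query t=16ms: backlog = 0

Answer: 1 2 7 5 0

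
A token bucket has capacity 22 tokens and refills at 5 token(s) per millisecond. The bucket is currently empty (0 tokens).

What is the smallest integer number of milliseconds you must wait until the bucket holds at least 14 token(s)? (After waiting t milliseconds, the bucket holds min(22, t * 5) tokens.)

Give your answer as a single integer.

Need t * 5 >= 14, so t >= 14/5.
Smallest integer t = ceil(14/5) = 3.

Answer: 3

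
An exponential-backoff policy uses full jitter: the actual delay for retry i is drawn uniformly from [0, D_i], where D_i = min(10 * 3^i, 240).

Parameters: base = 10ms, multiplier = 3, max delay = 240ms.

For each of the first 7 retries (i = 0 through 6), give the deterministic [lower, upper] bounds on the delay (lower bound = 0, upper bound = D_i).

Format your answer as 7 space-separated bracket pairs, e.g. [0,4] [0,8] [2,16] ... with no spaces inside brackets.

Computing bounds per retry:
  i=0: D_i=min(10*3^0,240)=10, bounds=[0,10]
  i=1: D_i=min(10*3^1,240)=30, bounds=[0,30]
  i=2: D_i=min(10*3^2,240)=90, bounds=[0,90]
  i=3: D_i=min(10*3^3,240)=240, bounds=[0,240]
  i=4: D_i=min(10*3^4,240)=240, bounds=[0,240]
  i=5: D_i=min(10*3^5,240)=240, bounds=[0,240]
  i=6: D_i=min(10*3^6,240)=240, bounds=[0,240]

Answer: [0,10] [0,30] [0,90] [0,240] [0,240] [0,240] [0,240]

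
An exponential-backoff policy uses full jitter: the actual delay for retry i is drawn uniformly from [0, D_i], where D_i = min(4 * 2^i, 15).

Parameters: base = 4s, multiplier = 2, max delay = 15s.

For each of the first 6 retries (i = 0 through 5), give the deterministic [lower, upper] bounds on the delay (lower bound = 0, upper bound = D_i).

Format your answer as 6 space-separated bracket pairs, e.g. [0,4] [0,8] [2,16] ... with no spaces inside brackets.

Computing bounds per retry:
  i=0: D_i=min(4*2^0,15)=4, bounds=[0,4]
  i=1: D_i=min(4*2^1,15)=8, bounds=[0,8]
  i=2: D_i=min(4*2^2,15)=15, bounds=[0,15]
  i=3: D_i=min(4*2^3,15)=15, bounds=[0,15]
  i=4: D_i=min(4*2^4,15)=15, bounds=[0,15]
  i=5: D_i=min(4*2^5,15)=15, bounds=[0,15]

Answer: [0,4] [0,8] [0,15] [0,15] [0,15] [0,15]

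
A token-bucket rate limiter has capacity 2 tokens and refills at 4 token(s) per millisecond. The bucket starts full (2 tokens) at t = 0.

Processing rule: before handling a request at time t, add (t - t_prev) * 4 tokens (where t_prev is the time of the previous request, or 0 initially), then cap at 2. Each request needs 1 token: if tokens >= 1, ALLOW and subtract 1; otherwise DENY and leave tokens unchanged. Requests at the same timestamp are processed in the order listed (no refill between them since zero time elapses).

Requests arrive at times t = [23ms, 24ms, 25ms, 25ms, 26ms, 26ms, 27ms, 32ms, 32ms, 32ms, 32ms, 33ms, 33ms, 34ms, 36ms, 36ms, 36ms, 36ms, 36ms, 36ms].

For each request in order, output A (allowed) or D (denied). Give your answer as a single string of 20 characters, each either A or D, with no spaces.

Simulating step by step:
  req#1 t=23ms: ALLOW
  req#2 t=24ms: ALLOW
  req#3 t=25ms: ALLOW
  req#4 t=25ms: ALLOW
  req#5 t=26ms: ALLOW
  req#6 t=26ms: ALLOW
  req#7 t=27ms: ALLOW
  req#8 t=32ms: ALLOW
  req#9 t=32ms: ALLOW
  req#10 t=32ms: DENY
  req#11 t=32ms: DENY
  req#12 t=33ms: ALLOW
  req#13 t=33ms: ALLOW
  req#14 t=34ms: ALLOW
  req#15 t=36ms: ALLOW
  req#16 t=36ms: ALLOW
  req#17 t=36ms: DENY
  req#18 t=36ms: DENY
  req#19 t=36ms: DENY
  req#20 t=36ms: DENY

Answer: AAAAAAAAADDAAAAADDDD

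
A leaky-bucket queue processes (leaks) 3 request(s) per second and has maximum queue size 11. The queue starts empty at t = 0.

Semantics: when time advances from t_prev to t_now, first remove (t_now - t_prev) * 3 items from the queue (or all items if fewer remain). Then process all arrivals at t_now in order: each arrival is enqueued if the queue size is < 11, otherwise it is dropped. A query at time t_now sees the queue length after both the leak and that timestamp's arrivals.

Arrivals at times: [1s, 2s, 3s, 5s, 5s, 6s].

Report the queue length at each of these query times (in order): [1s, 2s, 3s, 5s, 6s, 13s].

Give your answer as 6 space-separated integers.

Queue lengths at query times:
  query t=1s: backlog = 1
  query t=2s: backlog = 1
  query t=3s: backlog = 1
  query t=5s: backlog = 2
  query t=6s: backlog = 1
  query t=13s: backlog = 0

Answer: 1 1 1 2 1 0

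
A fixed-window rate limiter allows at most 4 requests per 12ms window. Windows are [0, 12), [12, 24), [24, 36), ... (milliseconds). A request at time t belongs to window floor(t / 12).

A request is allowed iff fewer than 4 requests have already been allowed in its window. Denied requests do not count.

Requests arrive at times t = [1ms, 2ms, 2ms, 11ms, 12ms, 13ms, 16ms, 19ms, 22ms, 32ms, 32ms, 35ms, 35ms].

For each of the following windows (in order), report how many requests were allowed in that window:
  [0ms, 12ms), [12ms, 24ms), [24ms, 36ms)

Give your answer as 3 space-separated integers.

Processing requests:
  req#1 t=1ms (window 0): ALLOW
  req#2 t=2ms (window 0): ALLOW
  req#3 t=2ms (window 0): ALLOW
  req#4 t=11ms (window 0): ALLOW
  req#5 t=12ms (window 1): ALLOW
  req#6 t=13ms (window 1): ALLOW
  req#7 t=16ms (window 1): ALLOW
  req#8 t=19ms (window 1): ALLOW
  req#9 t=22ms (window 1): DENY
  req#10 t=32ms (window 2): ALLOW
  req#11 t=32ms (window 2): ALLOW
  req#12 t=35ms (window 2): ALLOW
  req#13 t=35ms (window 2): ALLOW

Allowed counts by window: 4 4 4

Answer: 4 4 4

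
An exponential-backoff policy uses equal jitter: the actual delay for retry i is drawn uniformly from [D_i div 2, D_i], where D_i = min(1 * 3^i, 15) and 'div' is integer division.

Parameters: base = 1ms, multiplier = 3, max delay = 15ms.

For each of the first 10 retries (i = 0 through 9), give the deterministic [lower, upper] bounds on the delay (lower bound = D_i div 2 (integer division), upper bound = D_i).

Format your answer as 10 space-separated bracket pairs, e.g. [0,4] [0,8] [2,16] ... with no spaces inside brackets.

Computing bounds per retry:
  i=0: D_i=min(1*3^0,15)=1, bounds=[0,1]
  i=1: D_i=min(1*3^1,15)=3, bounds=[1,3]
  i=2: D_i=min(1*3^2,15)=9, bounds=[4,9]
  i=3: D_i=min(1*3^3,15)=15, bounds=[7,15]
  i=4: D_i=min(1*3^4,15)=15, bounds=[7,15]
  i=5: D_i=min(1*3^5,15)=15, bounds=[7,15]
  i=6: D_i=min(1*3^6,15)=15, bounds=[7,15]
  i=7: D_i=min(1*3^7,15)=15, bounds=[7,15]
  i=8: D_i=min(1*3^8,15)=15, bounds=[7,15]
  i=9: D_i=min(1*3^9,15)=15, bounds=[7,15]

Answer: [0,1] [1,3] [4,9] [7,15] [7,15] [7,15] [7,15] [7,15] [7,15] [7,15]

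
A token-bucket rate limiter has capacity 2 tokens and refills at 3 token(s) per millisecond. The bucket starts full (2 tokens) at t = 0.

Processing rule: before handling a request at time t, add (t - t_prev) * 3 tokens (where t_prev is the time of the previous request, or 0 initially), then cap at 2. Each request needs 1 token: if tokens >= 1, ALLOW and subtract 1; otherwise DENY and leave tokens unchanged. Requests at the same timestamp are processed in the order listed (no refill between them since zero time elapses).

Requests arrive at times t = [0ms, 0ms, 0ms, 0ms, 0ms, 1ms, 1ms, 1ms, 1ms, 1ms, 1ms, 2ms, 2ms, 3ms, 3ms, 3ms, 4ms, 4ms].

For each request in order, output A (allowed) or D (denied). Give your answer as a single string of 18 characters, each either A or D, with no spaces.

Simulating step by step:
  req#1 t=0ms: ALLOW
  req#2 t=0ms: ALLOW
  req#3 t=0ms: DENY
  req#4 t=0ms: DENY
  req#5 t=0ms: DENY
  req#6 t=1ms: ALLOW
  req#7 t=1ms: ALLOW
  req#8 t=1ms: DENY
  req#9 t=1ms: DENY
  req#10 t=1ms: DENY
  req#11 t=1ms: DENY
  req#12 t=2ms: ALLOW
  req#13 t=2ms: ALLOW
  req#14 t=3ms: ALLOW
  req#15 t=3ms: ALLOW
  req#16 t=3ms: DENY
  req#17 t=4ms: ALLOW
  req#18 t=4ms: ALLOW

Answer: AADDDAADDDDAAAADAA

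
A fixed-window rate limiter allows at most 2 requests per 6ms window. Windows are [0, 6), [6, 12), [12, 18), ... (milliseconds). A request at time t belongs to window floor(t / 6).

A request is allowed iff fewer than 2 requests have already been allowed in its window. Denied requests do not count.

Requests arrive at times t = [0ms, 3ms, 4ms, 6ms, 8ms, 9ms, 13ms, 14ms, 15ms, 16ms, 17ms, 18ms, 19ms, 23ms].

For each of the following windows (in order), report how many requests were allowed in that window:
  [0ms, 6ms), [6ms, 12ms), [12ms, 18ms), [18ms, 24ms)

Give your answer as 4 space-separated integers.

Answer: 2 2 2 2

Derivation:
Processing requests:
  req#1 t=0ms (window 0): ALLOW
  req#2 t=3ms (window 0): ALLOW
  req#3 t=4ms (window 0): DENY
  req#4 t=6ms (window 1): ALLOW
  req#5 t=8ms (window 1): ALLOW
  req#6 t=9ms (window 1): DENY
  req#7 t=13ms (window 2): ALLOW
  req#8 t=14ms (window 2): ALLOW
  req#9 t=15ms (window 2): DENY
  req#10 t=16ms (window 2): DENY
  req#11 t=17ms (window 2): DENY
  req#12 t=18ms (window 3): ALLOW
  req#13 t=19ms (window 3): ALLOW
  req#14 t=23ms (window 3): DENY

Allowed counts by window: 2 2 2 2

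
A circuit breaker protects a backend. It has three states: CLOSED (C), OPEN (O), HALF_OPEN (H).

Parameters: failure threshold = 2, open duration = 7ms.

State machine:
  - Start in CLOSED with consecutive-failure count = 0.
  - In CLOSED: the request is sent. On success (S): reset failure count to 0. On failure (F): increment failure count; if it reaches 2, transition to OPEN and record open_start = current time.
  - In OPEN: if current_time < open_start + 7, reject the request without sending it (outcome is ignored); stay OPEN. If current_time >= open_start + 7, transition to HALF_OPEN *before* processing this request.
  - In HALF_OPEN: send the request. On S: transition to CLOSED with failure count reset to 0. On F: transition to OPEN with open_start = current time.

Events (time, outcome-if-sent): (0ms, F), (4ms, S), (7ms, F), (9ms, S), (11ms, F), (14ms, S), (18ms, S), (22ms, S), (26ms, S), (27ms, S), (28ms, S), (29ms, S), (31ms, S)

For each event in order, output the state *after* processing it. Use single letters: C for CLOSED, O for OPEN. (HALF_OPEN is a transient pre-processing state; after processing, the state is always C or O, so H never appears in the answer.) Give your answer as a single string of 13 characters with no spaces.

State after each event:
  event#1 t=0ms outcome=F: state=CLOSED
  event#2 t=4ms outcome=S: state=CLOSED
  event#3 t=7ms outcome=F: state=CLOSED
  event#4 t=9ms outcome=S: state=CLOSED
  event#5 t=11ms outcome=F: state=CLOSED
  event#6 t=14ms outcome=S: state=CLOSED
  event#7 t=18ms outcome=S: state=CLOSED
  event#8 t=22ms outcome=S: state=CLOSED
  event#9 t=26ms outcome=S: state=CLOSED
  event#10 t=27ms outcome=S: state=CLOSED
  event#11 t=28ms outcome=S: state=CLOSED
  event#12 t=29ms outcome=S: state=CLOSED
  event#13 t=31ms outcome=S: state=CLOSED

Answer: CCCCCCCCCCCCC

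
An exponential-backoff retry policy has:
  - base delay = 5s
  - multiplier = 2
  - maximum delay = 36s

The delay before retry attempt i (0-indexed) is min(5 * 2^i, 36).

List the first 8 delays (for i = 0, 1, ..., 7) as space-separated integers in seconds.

Computing each delay:
  i=0: min(5*2^0, 36) = 5
  i=1: min(5*2^1, 36) = 10
  i=2: min(5*2^2, 36) = 20
  i=3: min(5*2^3, 36) = 36
  i=4: min(5*2^4, 36) = 36
  i=5: min(5*2^5, 36) = 36
  i=6: min(5*2^6, 36) = 36
  i=7: min(5*2^7, 36) = 36

Answer: 5 10 20 36 36 36 36 36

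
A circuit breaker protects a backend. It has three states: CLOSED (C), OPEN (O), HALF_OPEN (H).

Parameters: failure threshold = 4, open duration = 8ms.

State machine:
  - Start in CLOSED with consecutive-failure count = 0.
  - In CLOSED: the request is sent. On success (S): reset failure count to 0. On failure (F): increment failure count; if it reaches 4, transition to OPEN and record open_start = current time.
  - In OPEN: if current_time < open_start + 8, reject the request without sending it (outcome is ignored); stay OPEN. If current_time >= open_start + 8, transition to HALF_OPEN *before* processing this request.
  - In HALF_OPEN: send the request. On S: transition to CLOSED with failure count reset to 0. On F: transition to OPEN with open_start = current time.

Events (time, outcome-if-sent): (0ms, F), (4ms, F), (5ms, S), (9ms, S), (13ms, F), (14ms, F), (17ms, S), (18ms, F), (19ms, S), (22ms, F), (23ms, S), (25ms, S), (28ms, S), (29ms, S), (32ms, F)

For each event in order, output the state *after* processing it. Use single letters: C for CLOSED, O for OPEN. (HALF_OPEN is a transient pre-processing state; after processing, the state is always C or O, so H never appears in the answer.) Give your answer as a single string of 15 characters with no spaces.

Answer: CCCCCCCCCCCCCCC

Derivation:
State after each event:
  event#1 t=0ms outcome=F: state=CLOSED
  event#2 t=4ms outcome=F: state=CLOSED
  event#3 t=5ms outcome=S: state=CLOSED
  event#4 t=9ms outcome=S: state=CLOSED
  event#5 t=13ms outcome=F: state=CLOSED
  event#6 t=14ms outcome=F: state=CLOSED
  event#7 t=17ms outcome=S: state=CLOSED
  event#8 t=18ms outcome=F: state=CLOSED
  event#9 t=19ms outcome=S: state=CLOSED
  event#10 t=22ms outcome=F: state=CLOSED
  event#11 t=23ms outcome=S: state=CLOSED
  event#12 t=25ms outcome=S: state=CLOSED
  event#13 t=28ms outcome=S: state=CLOSED
  event#14 t=29ms outcome=S: state=CLOSED
  event#15 t=32ms outcome=F: state=CLOSED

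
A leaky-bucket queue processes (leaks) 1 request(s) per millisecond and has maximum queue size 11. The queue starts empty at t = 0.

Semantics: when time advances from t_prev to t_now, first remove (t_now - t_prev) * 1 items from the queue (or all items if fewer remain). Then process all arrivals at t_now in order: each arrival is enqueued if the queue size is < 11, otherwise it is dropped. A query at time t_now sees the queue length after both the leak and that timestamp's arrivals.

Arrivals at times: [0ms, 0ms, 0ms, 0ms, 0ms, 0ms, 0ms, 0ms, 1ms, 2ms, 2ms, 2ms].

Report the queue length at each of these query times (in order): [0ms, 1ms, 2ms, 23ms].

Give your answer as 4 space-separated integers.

Answer: 8 8 10 0

Derivation:
Queue lengths at query times:
  query t=0ms: backlog = 8
  query t=1ms: backlog = 8
  query t=2ms: backlog = 10
  query t=23ms: backlog = 0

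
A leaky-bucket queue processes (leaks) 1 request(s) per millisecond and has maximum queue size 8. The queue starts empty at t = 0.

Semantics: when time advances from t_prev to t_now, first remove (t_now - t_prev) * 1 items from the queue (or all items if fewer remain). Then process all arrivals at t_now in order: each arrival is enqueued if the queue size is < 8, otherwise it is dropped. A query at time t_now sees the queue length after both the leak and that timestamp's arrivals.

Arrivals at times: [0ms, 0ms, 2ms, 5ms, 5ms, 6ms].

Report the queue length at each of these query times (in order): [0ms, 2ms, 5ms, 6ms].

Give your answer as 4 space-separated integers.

Queue lengths at query times:
  query t=0ms: backlog = 2
  query t=2ms: backlog = 1
  query t=5ms: backlog = 2
  query t=6ms: backlog = 2

Answer: 2 1 2 2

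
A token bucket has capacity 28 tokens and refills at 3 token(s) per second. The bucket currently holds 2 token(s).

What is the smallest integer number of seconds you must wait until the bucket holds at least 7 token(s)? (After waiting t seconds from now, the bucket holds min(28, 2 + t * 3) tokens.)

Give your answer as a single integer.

Need 2 + t * 3 >= 7, so t >= 5/3.
Smallest integer t = ceil(5/3) = 2.

Answer: 2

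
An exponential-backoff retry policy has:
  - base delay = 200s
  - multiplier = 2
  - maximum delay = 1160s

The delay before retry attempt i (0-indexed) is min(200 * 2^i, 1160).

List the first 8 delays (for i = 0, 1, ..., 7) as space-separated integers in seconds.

Computing each delay:
  i=0: min(200*2^0, 1160) = 200
  i=1: min(200*2^1, 1160) = 400
  i=2: min(200*2^2, 1160) = 800
  i=3: min(200*2^3, 1160) = 1160
  i=4: min(200*2^4, 1160) = 1160
  i=5: min(200*2^5, 1160) = 1160
  i=6: min(200*2^6, 1160) = 1160
  i=7: min(200*2^7, 1160) = 1160

Answer: 200 400 800 1160 1160 1160 1160 1160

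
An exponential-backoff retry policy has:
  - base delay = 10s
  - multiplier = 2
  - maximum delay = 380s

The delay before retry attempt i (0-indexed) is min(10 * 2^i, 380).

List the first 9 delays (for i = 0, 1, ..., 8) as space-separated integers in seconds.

Answer: 10 20 40 80 160 320 380 380 380

Derivation:
Computing each delay:
  i=0: min(10*2^0, 380) = 10
  i=1: min(10*2^1, 380) = 20
  i=2: min(10*2^2, 380) = 40
  i=3: min(10*2^3, 380) = 80
  i=4: min(10*2^4, 380) = 160
  i=5: min(10*2^5, 380) = 320
  i=6: min(10*2^6, 380) = 380
  i=7: min(10*2^7, 380) = 380
  i=8: min(10*2^8, 380) = 380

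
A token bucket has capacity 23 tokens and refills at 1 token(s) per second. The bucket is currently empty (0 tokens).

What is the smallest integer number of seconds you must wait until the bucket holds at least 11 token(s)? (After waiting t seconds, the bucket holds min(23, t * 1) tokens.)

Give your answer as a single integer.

Answer: 11

Derivation:
Need t * 1 >= 11, so t >= 11/1.
Smallest integer t = ceil(11/1) = 11.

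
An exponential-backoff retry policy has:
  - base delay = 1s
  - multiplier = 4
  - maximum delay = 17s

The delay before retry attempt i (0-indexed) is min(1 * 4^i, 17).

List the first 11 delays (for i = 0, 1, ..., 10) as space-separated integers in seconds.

Answer: 1 4 16 17 17 17 17 17 17 17 17

Derivation:
Computing each delay:
  i=0: min(1*4^0, 17) = 1
  i=1: min(1*4^1, 17) = 4
  i=2: min(1*4^2, 17) = 16
  i=3: min(1*4^3, 17) = 17
  i=4: min(1*4^4, 17) = 17
  i=5: min(1*4^5, 17) = 17
  i=6: min(1*4^6, 17) = 17
  i=7: min(1*4^7, 17) = 17
  i=8: min(1*4^8, 17) = 17
  i=9: min(1*4^9, 17) = 17
  i=10: min(1*4^10, 17) = 17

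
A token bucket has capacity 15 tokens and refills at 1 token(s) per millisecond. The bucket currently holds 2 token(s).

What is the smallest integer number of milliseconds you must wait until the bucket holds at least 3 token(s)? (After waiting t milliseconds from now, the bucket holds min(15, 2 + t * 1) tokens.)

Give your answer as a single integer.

Answer: 1

Derivation:
Need 2 + t * 1 >= 3, so t >= 1/1.
Smallest integer t = ceil(1/1) = 1.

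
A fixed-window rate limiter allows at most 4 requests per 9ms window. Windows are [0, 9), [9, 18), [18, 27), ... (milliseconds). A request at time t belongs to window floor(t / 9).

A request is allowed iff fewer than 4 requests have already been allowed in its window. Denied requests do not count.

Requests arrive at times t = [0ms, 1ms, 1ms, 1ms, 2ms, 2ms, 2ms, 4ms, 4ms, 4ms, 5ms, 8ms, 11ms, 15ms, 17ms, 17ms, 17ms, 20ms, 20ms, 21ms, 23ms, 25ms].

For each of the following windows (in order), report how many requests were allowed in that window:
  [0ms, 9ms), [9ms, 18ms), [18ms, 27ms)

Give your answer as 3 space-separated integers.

Processing requests:
  req#1 t=0ms (window 0): ALLOW
  req#2 t=1ms (window 0): ALLOW
  req#3 t=1ms (window 0): ALLOW
  req#4 t=1ms (window 0): ALLOW
  req#5 t=2ms (window 0): DENY
  req#6 t=2ms (window 0): DENY
  req#7 t=2ms (window 0): DENY
  req#8 t=4ms (window 0): DENY
  req#9 t=4ms (window 0): DENY
  req#10 t=4ms (window 0): DENY
  req#11 t=5ms (window 0): DENY
  req#12 t=8ms (window 0): DENY
  req#13 t=11ms (window 1): ALLOW
  req#14 t=15ms (window 1): ALLOW
  req#15 t=17ms (window 1): ALLOW
  req#16 t=17ms (window 1): ALLOW
  req#17 t=17ms (window 1): DENY
  req#18 t=20ms (window 2): ALLOW
  req#19 t=20ms (window 2): ALLOW
  req#20 t=21ms (window 2): ALLOW
  req#21 t=23ms (window 2): ALLOW
  req#22 t=25ms (window 2): DENY

Allowed counts by window: 4 4 4

Answer: 4 4 4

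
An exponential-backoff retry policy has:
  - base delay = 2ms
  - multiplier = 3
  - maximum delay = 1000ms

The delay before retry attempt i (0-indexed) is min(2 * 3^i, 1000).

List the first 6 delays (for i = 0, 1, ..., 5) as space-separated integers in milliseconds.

Computing each delay:
  i=0: min(2*3^0, 1000) = 2
  i=1: min(2*3^1, 1000) = 6
  i=2: min(2*3^2, 1000) = 18
  i=3: min(2*3^3, 1000) = 54
  i=4: min(2*3^4, 1000) = 162
  i=5: min(2*3^5, 1000) = 486

Answer: 2 6 18 54 162 486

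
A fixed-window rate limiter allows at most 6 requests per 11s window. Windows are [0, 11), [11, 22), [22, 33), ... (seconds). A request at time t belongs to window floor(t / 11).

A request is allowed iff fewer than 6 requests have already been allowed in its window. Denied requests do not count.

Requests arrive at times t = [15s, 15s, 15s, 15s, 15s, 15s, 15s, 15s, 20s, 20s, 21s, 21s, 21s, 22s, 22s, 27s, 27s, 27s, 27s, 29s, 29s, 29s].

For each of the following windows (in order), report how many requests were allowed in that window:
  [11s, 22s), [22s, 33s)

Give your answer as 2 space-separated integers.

Processing requests:
  req#1 t=15s (window 1): ALLOW
  req#2 t=15s (window 1): ALLOW
  req#3 t=15s (window 1): ALLOW
  req#4 t=15s (window 1): ALLOW
  req#5 t=15s (window 1): ALLOW
  req#6 t=15s (window 1): ALLOW
  req#7 t=15s (window 1): DENY
  req#8 t=15s (window 1): DENY
  req#9 t=20s (window 1): DENY
  req#10 t=20s (window 1): DENY
  req#11 t=21s (window 1): DENY
  req#12 t=21s (window 1): DENY
  req#13 t=21s (window 1): DENY
  req#14 t=22s (window 2): ALLOW
  req#15 t=22s (window 2): ALLOW
  req#16 t=27s (window 2): ALLOW
  req#17 t=27s (window 2): ALLOW
  req#18 t=27s (window 2): ALLOW
  req#19 t=27s (window 2): ALLOW
  req#20 t=29s (window 2): DENY
  req#21 t=29s (window 2): DENY
  req#22 t=29s (window 2): DENY

Allowed counts by window: 6 6

Answer: 6 6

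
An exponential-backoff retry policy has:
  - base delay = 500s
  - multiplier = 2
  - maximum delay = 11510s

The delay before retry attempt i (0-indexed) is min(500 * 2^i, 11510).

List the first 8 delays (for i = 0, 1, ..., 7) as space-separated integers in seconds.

Computing each delay:
  i=0: min(500*2^0, 11510) = 500
  i=1: min(500*2^1, 11510) = 1000
  i=2: min(500*2^2, 11510) = 2000
  i=3: min(500*2^3, 11510) = 4000
  i=4: min(500*2^4, 11510) = 8000
  i=5: min(500*2^5, 11510) = 11510
  i=6: min(500*2^6, 11510) = 11510
  i=7: min(500*2^7, 11510) = 11510

Answer: 500 1000 2000 4000 8000 11510 11510 11510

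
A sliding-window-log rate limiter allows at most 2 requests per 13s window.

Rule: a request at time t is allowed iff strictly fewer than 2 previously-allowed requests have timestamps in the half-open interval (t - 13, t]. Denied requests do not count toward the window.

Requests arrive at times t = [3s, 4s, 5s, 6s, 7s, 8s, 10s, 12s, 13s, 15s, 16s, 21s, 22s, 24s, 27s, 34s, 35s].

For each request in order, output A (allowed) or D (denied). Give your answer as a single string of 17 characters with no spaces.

Tracking allowed requests in the window:
  req#1 t=3s: ALLOW
  req#2 t=4s: ALLOW
  req#3 t=5s: DENY
  req#4 t=6s: DENY
  req#5 t=7s: DENY
  req#6 t=8s: DENY
  req#7 t=10s: DENY
  req#8 t=12s: DENY
  req#9 t=13s: DENY
  req#10 t=15s: DENY
  req#11 t=16s: ALLOW
  req#12 t=21s: ALLOW
  req#13 t=22s: DENY
  req#14 t=24s: DENY
  req#15 t=27s: DENY
  req#16 t=34s: ALLOW
  req#17 t=35s: ALLOW

Answer: AADDDDDDDDAADDDAA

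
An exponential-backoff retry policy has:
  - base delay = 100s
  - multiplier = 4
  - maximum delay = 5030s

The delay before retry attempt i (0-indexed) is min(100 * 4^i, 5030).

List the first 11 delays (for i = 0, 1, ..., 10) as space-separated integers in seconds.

Computing each delay:
  i=0: min(100*4^0, 5030) = 100
  i=1: min(100*4^1, 5030) = 400
  i=2: min(100*4^2, 5030) = 1600
  i=3: min(100*4^3, 5030) = 5030
  i=4: min(100*4^4, 5030) = 5030
  i=5: min(100*4^5, 5030) = 5030
  i=6: min(100*4^6, 5030) = 5030
  i=7: min(100*4^7, 5030) = 5030
  i=8: min(100*4^8, 5030) = 5030
  i=9: min(100*4^9, 5030) = 5030
  i=10: min(100*4^10, 5030) = 5030

Answer: 100 400 1600 5030 5030 5030 5030 5030 5030 5030 5030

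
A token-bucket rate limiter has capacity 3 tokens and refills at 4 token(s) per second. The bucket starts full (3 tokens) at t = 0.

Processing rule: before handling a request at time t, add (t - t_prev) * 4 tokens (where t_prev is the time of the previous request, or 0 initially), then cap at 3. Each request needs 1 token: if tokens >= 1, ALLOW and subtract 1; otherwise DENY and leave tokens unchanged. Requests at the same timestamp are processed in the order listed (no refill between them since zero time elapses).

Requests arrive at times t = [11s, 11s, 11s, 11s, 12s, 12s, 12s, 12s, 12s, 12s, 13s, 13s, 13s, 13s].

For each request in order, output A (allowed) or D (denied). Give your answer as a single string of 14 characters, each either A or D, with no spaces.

Answer: AAADAAADDDAAAD

Derivation:
Simulating step by step:
  req#1 t=11s: ALLOW
  req#2 t=11s: ALLOW
  req#3 t=11s: ALLOW
  req#4 t=11s: DENY
  req#5 t=12s: ALLOW
  req#6 t=12s: ALLOW
  req#7 t=12s: ALLOW
  req#8 t=12s: DENY
  req#9 t=12s: DENY
  req#10 t=12s: DENY
  req#11 t=13s: ALLOW
  req#12 t=13s: ALLOW
  req#13 t=13s: ALLOW
  req#14 t=13s: DENY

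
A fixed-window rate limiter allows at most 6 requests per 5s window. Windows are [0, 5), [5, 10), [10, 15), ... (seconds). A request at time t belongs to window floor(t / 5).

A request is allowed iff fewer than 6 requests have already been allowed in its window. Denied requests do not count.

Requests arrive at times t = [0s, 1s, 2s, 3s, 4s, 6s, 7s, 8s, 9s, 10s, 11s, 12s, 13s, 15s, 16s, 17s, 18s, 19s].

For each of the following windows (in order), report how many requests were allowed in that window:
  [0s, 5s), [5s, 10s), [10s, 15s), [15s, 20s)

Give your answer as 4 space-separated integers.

Processing requests:
  req#1 t=0s (window 0): ALLOW
  req#2 t=1s (window 0): ALLOW
  req#3 t=2s (window 0): ALLOW
  req#4 t=3s (window 0): ALLOW
  req#5 t=4s (window 0): ALLOW
  req#6 t=6s (window 1): ALLOW
  req#7 t=7s (window 1): ALLOW
  req#8 t=8s (window 1): ALLOW
  req#9 t=9s (window 1): ALLOW
  req#10 t=10s (window 2): ALLOW
  req#11 t=11s (window 2): ALLOW
  req#12 t=12s (window 2): ALLOW
  req#13 t=13s (window 2): ALLOW
  req#14 t=15s (window 3): ALLOW
  req#15 t=16s (window 3): ALLOW
  req#16 t=17s (window 3): ALLOW
  req#17 t=18s (window 3): ALLOW
  req#18 t=19s (window 3): ALLOW

Allowed counts by window: 5 4 4 5

Answer: 5 4 4 5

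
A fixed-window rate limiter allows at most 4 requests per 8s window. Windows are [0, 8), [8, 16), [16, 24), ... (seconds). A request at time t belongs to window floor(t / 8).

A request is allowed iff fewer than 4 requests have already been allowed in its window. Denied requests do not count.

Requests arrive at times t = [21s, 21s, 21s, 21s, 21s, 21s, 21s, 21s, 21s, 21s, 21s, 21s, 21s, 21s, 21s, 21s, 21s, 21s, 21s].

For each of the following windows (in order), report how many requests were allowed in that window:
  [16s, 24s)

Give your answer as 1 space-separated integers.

Processing requests:
  req#1 t=21s (window 2): ALLOW
  req#2 t=21s (window 2): ALLOW
  req#3 t=21s (window 2): ALLOW
  req#4 t=21s (window 2): ALLOW
  req#5 t=21s (window 2): DENY
  req#6 t=21s (window 2): DENY
  req#7 t=21s (window 2): DENY
  req#8 t=21s (window 2): DENY
  req#9 t=21s (window 2): DENY
  req#10 t=21s (window 2): DENY
  req#11 t=21s (window 2): DENY
  req#12 t=21s (window 2): DENY
  req#13 t=21s (window 2): DENY
  req#14 t=21s (window 2): DENY
  req#15 t=21s (window 2): DENY
  req#16 t=21s (window 2): DENY
  req#17 t=21s (window 2): DENY
  req#18 t=21s (window 2): DENY
  req#19 t=21s (window 2): DENY

Allowed counts by window: 4

Answer: 4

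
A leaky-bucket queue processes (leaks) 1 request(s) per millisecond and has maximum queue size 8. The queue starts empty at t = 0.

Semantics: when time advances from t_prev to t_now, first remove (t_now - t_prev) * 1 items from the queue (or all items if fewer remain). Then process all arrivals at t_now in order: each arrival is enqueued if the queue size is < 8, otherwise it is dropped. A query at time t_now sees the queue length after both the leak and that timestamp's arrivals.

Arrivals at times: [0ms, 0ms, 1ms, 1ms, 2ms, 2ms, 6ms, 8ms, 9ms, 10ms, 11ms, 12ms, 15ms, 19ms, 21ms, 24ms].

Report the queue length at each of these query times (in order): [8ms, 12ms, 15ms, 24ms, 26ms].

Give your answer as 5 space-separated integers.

Queue lengths at query times:
  query t=8ms: backlog = 1
  query t=12ms: backlog = 1
  query t=15ms: backlog = 1
  query t=24ms: backlog = 1
  query t=26ms: backlog = 0

Answer: 1 1 1 1 0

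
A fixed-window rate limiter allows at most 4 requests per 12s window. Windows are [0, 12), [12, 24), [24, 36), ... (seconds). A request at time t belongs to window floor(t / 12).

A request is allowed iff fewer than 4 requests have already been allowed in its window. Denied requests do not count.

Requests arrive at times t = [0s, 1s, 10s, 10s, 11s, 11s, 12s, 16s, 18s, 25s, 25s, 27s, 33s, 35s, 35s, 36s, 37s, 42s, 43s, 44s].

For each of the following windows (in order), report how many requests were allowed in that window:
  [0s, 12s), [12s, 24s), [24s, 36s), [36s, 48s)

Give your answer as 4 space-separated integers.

Answer: 4 3 4 4

Derivation:
Processing requests:
  req#1 t=0s (window 0): ALLOW
  req#2 t=1s (window 0): ALLOW
  req#3 t=10s (window 0): ALLOW
  req#4 t=10s (window 0): ALLOW
  req#5 t=11s (window 0): DENY
  req#6 t=11s (window 0): DENY
  req#7 t=12s (window 1): ALLOW
  req#8 t=16s (window 1): ALLOW
  req#9 t=18s (window 1): ALLOW
  req#10 t=25s (window 2): ALLOW
  req#11 t=25s (window 2): ALLOW
  req#12 t=27s (window 2): ALLOW
  req#13 t=33s (window 2): ALLOW
  req#14 t=35s (window 2): DENY
  req#15 t=35s (window 2): DENY
  req#16 t=36s (window 3): ALLOW
  req#17 t=37s (window 3): ALLOW
  req#18 t=42s (window 3): ALLOW
  req#19 t=43s (window 3): ALLOW
  req#20 t=44s (window 3): DENY

Allowed counts by window: 4 3 4 4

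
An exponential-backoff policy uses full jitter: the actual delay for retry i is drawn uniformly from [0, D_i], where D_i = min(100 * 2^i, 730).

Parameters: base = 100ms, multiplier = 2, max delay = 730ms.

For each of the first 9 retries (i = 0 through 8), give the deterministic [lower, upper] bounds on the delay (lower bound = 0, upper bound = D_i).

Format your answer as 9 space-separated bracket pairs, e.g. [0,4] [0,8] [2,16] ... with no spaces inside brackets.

Computing bounds per retry:
  i=0: D_i=min(100*2^0,730)=100, bounds=[0,100]
  i=1: D_i=min(100*2^1,730)=200, bounds=[0,200]
  i=2: D_i=min(100*2^2,730)=400, bounds=[0,400]
  i=3: D_i=min(100*2^3,730)=730, bounds=[0,730]
  i=4: D_i=min(100*2^4,730)=730, bounds=[0,730]
  i=5: D_i=min(100*2^5,730)=730, bounds=[0,730]
  i=6: D_i=min(100*2^6,730)=730, bounds=[0,730]
  i=7: D_i=min(100*2^7,730)=730, bounds=[0,730]
  i=8: D_i=min(100*2^8,730)=730, bounds=[0,730]

Answer: [0,100] [0,200] [0,400] [0,730] [0,730] [0,730] [0,730] [0,730] [0,730]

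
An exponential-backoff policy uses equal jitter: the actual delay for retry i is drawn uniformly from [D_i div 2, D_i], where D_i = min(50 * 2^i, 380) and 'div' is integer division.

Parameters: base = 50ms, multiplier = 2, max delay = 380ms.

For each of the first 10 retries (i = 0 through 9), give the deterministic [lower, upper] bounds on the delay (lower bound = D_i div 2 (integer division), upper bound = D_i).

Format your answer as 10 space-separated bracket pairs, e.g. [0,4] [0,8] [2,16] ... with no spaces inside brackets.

Answer: [25,50] [50,100] [100,200] [190,380] [190,380] [190,380] [190,380] [190,380] [190,380] [190,380]

Derivation:
Computing bounds per retry:
  i=0: D_i=min(50*2^0,380)=50, bounds=[25,50]
  i=1: D_i=min(50*2^1,380)=100, bounds=[50,100]
  i=2: D_i=min(50*2^2,380)=200, bounds=[100,200]
  i=3: D_i=min(50*2^3,380)=380, bounds=[190,380]
  i=4: D_i=min(50*2^4,380)=380, bounds=[190,380]
  i=5: D_i=min(50*2^5,380)=380, bounds=[190,380]
  i=6: D_i=min(50*2^6,380)=380, bounds=[190,380]
  i=7: D_i=min(50*2^7,380)=380, bounds=[190,380]
  i=8: D_i=min(50*2^8,380)=380, bounds=[190,380]
  i=9: D_i=min(50*2^9,380)=380, bounds=[190,380]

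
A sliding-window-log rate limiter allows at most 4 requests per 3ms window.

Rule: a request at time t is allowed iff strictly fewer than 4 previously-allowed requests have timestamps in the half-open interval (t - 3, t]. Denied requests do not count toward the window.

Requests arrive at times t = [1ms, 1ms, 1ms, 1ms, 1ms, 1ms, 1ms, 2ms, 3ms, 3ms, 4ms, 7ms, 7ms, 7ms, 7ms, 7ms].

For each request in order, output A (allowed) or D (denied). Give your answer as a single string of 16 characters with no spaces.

Answer: AAAADDDDDDAAAAAD

Derivation:
Tracking allowed requests in the window:
  req#1 t=1ms: ALLOW
  req#2 t=1ms: ALLOW
  req#3 t=1ms: ALLOW
  req#4 t=1ms: ALLOW
  req#5 t=1ms: DENY
  req#6 t=1ms: DENY
  req#7 t=1ms: DENY
  req#8 t=2ms: DENY
  req#9 t=3ms: DENY
  req#10 t=3ms: DENY
  req#11 t=4ms: ALLOW
  req#12 t=7ms: ALLOW
  req#13 t=7ms: ALLOW
  req#14 t=7ms: ALLOW
  req#15 t=7ms: ALLOW
  req#16 t=7ms: DENY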